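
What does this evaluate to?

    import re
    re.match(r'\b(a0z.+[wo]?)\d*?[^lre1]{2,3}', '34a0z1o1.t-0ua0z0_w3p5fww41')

None

`re.match` only tries the pattern at the start of the string.
Here the string doesn't start with a match, so the call returns None.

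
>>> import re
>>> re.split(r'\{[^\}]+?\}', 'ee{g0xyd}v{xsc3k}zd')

['ee', 'v', 'zd']

Matches to split on: at [2:9] → '{g0xyd}'; at [10:17] → '{xsc3k}'.
`split` removes every match and returns the 3 fragments in between.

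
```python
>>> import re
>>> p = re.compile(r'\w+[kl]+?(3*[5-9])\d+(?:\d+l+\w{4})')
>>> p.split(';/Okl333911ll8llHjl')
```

Pattern: one or more of a word character; then one or more of one of [kl] (lazy); then zero or more of the literal '3', then a character in [5-9] (captured); then one or more of a digit; then one or more of a digit, then one or more of the literal 'l', then exactly 4 of a word character (non-capturing group).
Matches to split on: at [2:17] → 'Okl333911ll8llH'.
The group in the pattern means `split` returns the separators' captures alongside the pieces.

[';/', '3339', 'jl']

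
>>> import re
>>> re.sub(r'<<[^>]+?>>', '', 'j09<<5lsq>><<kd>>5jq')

'j095jq'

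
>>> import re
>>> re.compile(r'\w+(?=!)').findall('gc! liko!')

Because the assertion is zero-width, the text it checks is not consumed and won't appear in the result.
Matches: at [0:2] → 'gc'; at [4:8] → 'liko'.
`findall` yields the raw match text (2 of them) because the pattern has no groups.

['gc', 'liko']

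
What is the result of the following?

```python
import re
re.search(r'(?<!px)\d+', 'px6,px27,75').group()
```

'7'

The negative lookahead/lookbehind blocks any match where the forbidden context is present.
The match spans [7:8] → '7'.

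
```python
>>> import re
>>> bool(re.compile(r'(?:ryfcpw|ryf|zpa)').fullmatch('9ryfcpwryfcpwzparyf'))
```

False

`re.fullmatch` is like wrapping the pattern in `^…$` (in single-line mode).
Here there's no way to consume every character, so the call returns None, and `bool(None)` is False.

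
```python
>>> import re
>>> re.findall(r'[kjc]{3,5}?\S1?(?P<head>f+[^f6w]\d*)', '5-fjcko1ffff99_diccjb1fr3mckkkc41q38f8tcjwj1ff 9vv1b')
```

['ffff99', 'fr3']

Because there's exactly one group, `findall` drops the full match and keeps group 1 from each hit.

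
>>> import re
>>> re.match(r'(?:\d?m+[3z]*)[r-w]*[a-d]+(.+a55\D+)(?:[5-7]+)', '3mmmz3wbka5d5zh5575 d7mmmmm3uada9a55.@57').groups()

The match spans [0:40] → '3mmmz3wbka5d5zh5575 d7mmmmm3uada9a55.@57'.
Captured: group 1 = 'ka5d5zh5575 d7mmmmm3uada9a55.@'.

('ka5d5zh5575 d7mmmmm3uada9a55.@',)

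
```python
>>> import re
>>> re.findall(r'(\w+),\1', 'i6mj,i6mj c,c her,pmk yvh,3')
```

`\1` is not a pattern — it's the concrete string captured by group 1, re-applied verbatim.
Scanning left to right: at [0:9] match 'i6mj,i6mj', group 1 = 'i6mj'; at [10:13] match 'c,c', group 1 = 'c'.
`findall` collects group 1 from each match (2 total).

['i6mj', 'c']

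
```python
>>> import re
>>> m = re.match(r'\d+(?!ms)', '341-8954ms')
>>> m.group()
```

'341'

The negative lookaround is zero-width — it rules out positions where the adjacent text would match, without consuming anything.
`match` is anchored at position 0; if the pattern doesn't fit there, it returns None.
The match spans [0:3] → '341'.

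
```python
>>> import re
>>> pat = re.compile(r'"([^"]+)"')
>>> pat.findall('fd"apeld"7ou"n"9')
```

['apeld', 'n']

`findall` collects group 1 from each match (2 total).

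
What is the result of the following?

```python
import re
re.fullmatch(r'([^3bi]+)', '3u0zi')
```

This matches one or more of any character except [3bi] (captured).
`re.fullmatch` is like wrapping the pattern in `^…$` (in single-line mode).
Here there's no way to consume every character, so the call returns None.

None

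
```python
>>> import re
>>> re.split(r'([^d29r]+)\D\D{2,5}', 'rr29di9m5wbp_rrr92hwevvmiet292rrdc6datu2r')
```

['rr29di9', 'm5wbp_', '92', 'hwevvm', '292rrd', 'c6', '2r']

This matches one or more of any character except [d29r] (captured); then a non-digit, then 2 to 5 of a non-digit.
Matches to split on: at [7:16] → 'm5wbp_rrr'; at [18:27] → 'hwevvmiet'; at [33:39] → 'c6datu'.
The group in the pattern means `split` returns the separators' captures alongside the pieces.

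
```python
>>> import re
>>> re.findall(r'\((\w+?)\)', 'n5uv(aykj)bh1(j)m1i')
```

['aykj', 'j']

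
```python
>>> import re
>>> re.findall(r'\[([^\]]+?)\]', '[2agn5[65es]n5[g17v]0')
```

['2agn5[65es', 'g17v']

Scanning left to right: at [0:12] match '[2agn5[65es]', group 1 = '2agn5[65es'; at [14:20] match '[g17v]', group 1 = 'g17v'.
With a single group, `findall` returns only what that group captured — 2 items.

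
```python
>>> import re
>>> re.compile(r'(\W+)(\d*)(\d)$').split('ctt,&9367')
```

['ctt', ',&', '936', '7', '']

Pattern: one or more of a non-word character (captured); then zero or more of a digit (captured); then a digit (captured); then anchored at the end.
Matches to split on: at [3:9] → ',&9367'.
The group in the pattern means `split` returns the separators' captures alongside the pieces.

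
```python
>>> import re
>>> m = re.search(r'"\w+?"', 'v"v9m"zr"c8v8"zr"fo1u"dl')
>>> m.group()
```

'"v9m"'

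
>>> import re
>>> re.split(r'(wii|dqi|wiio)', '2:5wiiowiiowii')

['2:5', 'wii', 'o', 'wii', 'o', 'wii', '']

Alternation isn't longest-match — the leftmost alternative that fits at this position is chosen.
Matches to split on: at [3:6] → 'wii'; at [7:10] → 'wii'; at [11:14] → 'wii'.
Because the pattern has a capturing group, `split` also inserts each captured text between the pieces.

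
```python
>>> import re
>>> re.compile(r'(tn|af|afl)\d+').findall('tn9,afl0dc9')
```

['tn', 'afl']

`findall` collects group 1 from each match (2 total).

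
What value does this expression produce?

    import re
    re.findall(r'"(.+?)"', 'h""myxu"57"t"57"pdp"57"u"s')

['"myxu', 't', 'pdp', 'u']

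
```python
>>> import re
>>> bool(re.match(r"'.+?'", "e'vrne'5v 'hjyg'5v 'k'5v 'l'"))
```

False

With `match`, the pattern is implicitly anchored at the beginning.
Here the pattern fails at index 0, so the call returns None, and `bool(None)` is False.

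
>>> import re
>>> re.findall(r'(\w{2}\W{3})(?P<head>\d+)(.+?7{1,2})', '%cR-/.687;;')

[('cR-/.', '6', '87')]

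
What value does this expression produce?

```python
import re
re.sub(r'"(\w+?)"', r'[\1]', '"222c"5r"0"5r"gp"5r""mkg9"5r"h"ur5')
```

Matches: at [0:6] → '"222c"'; at [8:11] → '"0"'; at [13:17] → '"gp"'; at [20:26] → '"mkg9"'; at [28:31] → '"h"'.
Each match is replaced using the text its own group 1 captured.

'[222c]5r[0]5r[gp]5r"[mkg9]5r[h]ur5'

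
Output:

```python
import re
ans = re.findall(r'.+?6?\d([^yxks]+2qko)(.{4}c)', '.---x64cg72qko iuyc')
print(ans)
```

[('cg72qko', ' iuyc')]

The pattern matches one or more of any character (lazy), then optionally a literal '6', then a digit; then one or more of any character except [yxks], then the literal '2qk', then a literal 'o' (captured); then exactly 4 of any character, then a literal 'c' (captured).
Matches: at [0:19] match '.---x64cg72qko iuyc', groups = ('cg72qko', ' iuyc').
With 2 capturing groups, `findall` returns a 2-tuple per match.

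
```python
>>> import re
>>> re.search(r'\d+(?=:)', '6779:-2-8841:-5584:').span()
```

The positive lookaround only admits positions where the adjacent text matches; those characters stay outside the span.
`search` walks the string left to right and returns the first match it finds.
The match spans [0:4] → '6779'.

(0, 4)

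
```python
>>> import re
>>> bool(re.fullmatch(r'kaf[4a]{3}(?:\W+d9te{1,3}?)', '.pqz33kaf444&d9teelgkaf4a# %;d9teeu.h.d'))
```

False

This matches the literal 'kaf', then exactly 3 of one of [4a]; then one or more of a non-word character, then the literal 'd9t', then 1 to 3 of the literal 'e' (lazy) (non-capturing group).
`re.fullmatch` requires the pattern to consume the entire string.
Here the string isn't matched end-to-end, so the call returns None, and `bool(None)` is False.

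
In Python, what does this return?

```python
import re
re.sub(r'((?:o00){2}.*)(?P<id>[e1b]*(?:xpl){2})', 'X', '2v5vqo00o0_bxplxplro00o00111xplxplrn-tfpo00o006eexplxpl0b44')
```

'2v5vqo00o0_bxplxplrX0b44'

`sub` substitutes 'X' at each match site.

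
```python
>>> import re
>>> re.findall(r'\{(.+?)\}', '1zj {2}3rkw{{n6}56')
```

With the lazy modifier that quantifier settles for the fewest repetitions that let the rest of the pattern succeed (the atoms after it are unaffected and can still be greedy).
`findall` collects group 1 from each match (2 total).

['2', '{n6']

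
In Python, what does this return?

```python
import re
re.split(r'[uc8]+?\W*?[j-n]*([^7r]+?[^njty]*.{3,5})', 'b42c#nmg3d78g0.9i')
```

['b42', '#nmg3d', '7', 'g0.9i', '']

A non-greedy quantifier consumes as few characters as it can — just enough that the remainder of the pattern still matches from where it stops; whatever follows it matches normally.
`re.split` interleaves the captured-group text with the surrounding fragments.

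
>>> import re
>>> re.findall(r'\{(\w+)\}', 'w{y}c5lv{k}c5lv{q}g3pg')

['y', 'k', 'q']

Matches: at [1:4] match '{y}', group 1 = 'y'; at [8:11] match '{k}', group 1 = 'k'; at [15:18] match '{q}', group 1 = 'q'.
Because there's exactly one group, `findall` drops the full match and keeps group 1 from each hit.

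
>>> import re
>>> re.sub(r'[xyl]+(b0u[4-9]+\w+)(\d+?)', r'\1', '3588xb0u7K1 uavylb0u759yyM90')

This matches one or more of one of [xyl]; then the literal 'b0u', then one or more of a character in [4-9], then one or more of a word character (captured); then one or more of a digit (lazy) (captured).
`\1` in the replacement pulls in group 1's text for each match.

'3588b0u7K uavb0u759yyM9'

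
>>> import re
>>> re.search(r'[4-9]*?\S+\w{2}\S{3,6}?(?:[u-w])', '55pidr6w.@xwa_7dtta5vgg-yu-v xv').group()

'55pidr6w.@xwa_7dtta5vgg-yu-v'

The match spans [0:28] → '55pidr6w.@xwa_7dtta5vgg-yu-v'.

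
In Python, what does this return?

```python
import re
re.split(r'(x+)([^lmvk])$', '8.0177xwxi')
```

This matches one or more of a literal 'x' (captured); then any character except [lmvk] (captured); then anchored at the end.
With a capturing group present, the delimiter's captured portion is kept in the result list.

['8.0177xw', 'x', 'i', '']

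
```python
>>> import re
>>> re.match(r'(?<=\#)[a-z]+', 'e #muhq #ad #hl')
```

None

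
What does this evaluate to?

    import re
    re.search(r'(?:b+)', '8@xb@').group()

This matches one or more of a literal 'b' (non-capturing group).
`search` walks the string left to right and returns the first match it finds.
The match spans [3:4] → 'b'.

'b'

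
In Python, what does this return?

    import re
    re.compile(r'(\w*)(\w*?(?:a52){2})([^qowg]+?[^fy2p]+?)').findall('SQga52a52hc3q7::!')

[('SQg', 'a52a52', 'hc')]

The pattern matches zero or more of a word character (captured); then zero or more of a word character (lazy), then the literal 'a52' repeated 2 times (captured); then one or more of any character except [qowg] (lazy), then one or more of any character except [fy2p] (lazy) (captured).
With 3 capturing groups, `findall` returns a 3-tuple per match.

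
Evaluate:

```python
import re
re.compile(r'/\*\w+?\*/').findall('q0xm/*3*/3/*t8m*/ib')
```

['/*3*/', '/*t8m*/']

`findall` yields the raw match text (2 of them) because the pattern has no groups.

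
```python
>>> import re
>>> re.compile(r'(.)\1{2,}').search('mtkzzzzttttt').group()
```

`\1` is not a pattern — it's the concrete string captured by group 1, re-applied verbatim.
The match spans [3:7] → 'zzzz'.

'zzzz'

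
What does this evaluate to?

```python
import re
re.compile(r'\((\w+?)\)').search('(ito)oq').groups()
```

('ito',)

`re.search` scans for the first position where the pattern succeeds.
The match spans [0:5] → '(ito)'.
Captured: group 1 = 'ito'.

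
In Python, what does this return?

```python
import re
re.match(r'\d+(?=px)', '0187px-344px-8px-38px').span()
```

(0, 4)

The `(?=…)`/`(?<=…)` assertion just peeks at neighbouring text; it doesn't advance the match position.
`match` is anchored at position 0; if the pattern doesn't fit there, it returns None.
The match spans [0:4] → '0187'.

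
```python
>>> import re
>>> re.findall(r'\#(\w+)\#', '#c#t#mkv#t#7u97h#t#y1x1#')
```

['c', 'mkv', '7u97h', 'y1x1']

Because there's exactly one group, `findall` drops the full match and keeps group 1 from each hit.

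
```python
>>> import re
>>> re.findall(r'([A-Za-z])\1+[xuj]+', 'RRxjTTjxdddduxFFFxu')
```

`\1` has to match the exact text group 1 already captured.
`findall` collects group 1 from each match (4 total).

['R', 'T', 'd', 'F']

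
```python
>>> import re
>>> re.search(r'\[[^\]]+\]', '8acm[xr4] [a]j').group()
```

`search` walks the string left to right and returns the first match it finds.
The match spans [4:9] → '[xr4]'.

'[xr4]'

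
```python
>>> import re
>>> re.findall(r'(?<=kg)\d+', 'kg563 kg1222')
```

['563', '1222']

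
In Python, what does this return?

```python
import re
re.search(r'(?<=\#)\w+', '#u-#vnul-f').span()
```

The positive lookaround only admits positions where the adjacent text matches; those characters stay outside the span.
`re.search` scans for the first position where the pattern succeeds.
The match spans [1:2] → 'u'.

(1, 2)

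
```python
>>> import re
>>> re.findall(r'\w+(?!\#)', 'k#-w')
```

['w']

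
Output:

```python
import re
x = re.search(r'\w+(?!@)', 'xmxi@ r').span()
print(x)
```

(0, 3)

`(?!…)`/`(?<!…)` only lets a position through if the neighbouring text does NOT match; no characters are consumed.
The match spans [0:3] → 'xmx'.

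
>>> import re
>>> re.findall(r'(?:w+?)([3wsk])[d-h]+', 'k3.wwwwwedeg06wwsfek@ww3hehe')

['w', 's', '3']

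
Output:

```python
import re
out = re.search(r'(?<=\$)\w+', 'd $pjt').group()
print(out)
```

Because the assertion is zero-width, the text it checks is not consumed and won't appear in the result.
`re.search` tries every starting position until one works.
The match spans [3:6] → 'pjt'.

pjt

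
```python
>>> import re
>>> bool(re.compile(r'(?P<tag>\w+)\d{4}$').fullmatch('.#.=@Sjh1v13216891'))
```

False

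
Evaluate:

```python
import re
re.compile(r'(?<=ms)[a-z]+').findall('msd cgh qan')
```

['d']

The positive lookaround only admits positions where the adjacent text matches; those characters stay outside the span.
Matches: at [2:3] → 'd'.
`findall` yields the raw match text (1 of them) because the pattern has no groups.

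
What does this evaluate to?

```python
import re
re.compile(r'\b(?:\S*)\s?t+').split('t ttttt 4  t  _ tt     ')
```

Pattern: a word boundary (`\b`, zero-width); then zero or more of a non-whitespace character (non-capturing group); then optionally whitespace, then one or more of a literal 't'.
Matches to split on: at [0:7] → 't ttttt'; at [11:12] → 't'; at [14:18] → '_ tt'.
Each match becomes a cut point; 4 segments remain.

['', ' 4  ', '  ', '     ']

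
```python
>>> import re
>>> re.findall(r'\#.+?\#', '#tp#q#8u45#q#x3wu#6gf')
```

['#tp#', '#8u45#', '#x3wu#']

With the lazy modifier that quantifier settles for the fewest repetitions that let the rest of the pattern succeed (the atoms after it are unaffected and can still be greedy).
Matches: at [0:4] → '#tp#'; at [5:11] → '#8u45#'; at [12:18] → '#x3wu#'.
With no groups in the pattern, `findall` gives back each whole match — 3 here.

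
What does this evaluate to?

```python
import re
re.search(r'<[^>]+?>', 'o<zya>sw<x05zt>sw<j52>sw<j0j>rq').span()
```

(1, 6)

`re.search` scans for the first position where the pattern succeeds.
The match spans [1:6] → '<zya>'.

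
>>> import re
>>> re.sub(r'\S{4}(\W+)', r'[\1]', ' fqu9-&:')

' [-&:]'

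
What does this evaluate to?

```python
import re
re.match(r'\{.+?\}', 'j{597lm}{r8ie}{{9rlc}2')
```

`match` is anchored at position 0; if the pattern doesn't fit there, it returns None.
Here the pattern fails at index 0, so the call returns None.

None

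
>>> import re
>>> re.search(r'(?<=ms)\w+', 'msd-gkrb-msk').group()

'd'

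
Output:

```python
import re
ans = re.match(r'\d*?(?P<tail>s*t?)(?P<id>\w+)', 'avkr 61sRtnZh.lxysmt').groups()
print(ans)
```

Pattern: zero or more of a digit (lazy); then zero or more of the literal 's', then optionally the literal 't' (captured as 'tail'); then one or more of a word character (captured as 'id').
`re.match` only tries the pattern at the start of the string.
The match spans [0:4] → 'avkr'.
Captured: group 1 = '', group 2 = 'avkr'.

('', 'avkr')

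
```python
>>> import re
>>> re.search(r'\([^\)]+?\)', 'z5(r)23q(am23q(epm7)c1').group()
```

'(r)'

The match spans [2:5] → '(r)'.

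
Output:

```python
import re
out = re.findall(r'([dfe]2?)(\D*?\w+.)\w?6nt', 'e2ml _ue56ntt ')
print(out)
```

[('e2', 'ml _ue5')]

2 groups means the one result is a tuple of 2 captured strings — 1 here.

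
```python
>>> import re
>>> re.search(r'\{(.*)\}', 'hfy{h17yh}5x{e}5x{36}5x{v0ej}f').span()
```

(3, 29)

Unlike `match`, `search` isn't anchored — it looks for the pattern anywhere in the string.
The match spans [3:29] → '{h17yh}5x{e}5x{36}5x{v0ej}'.
Captured: group 1 = 'h17yh}5x{e}5x{36}5x{v0ej'.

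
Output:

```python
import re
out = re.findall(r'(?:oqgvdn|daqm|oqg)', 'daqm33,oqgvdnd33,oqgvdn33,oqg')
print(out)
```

['daqm', 'oqgvdn', 'oqgvdn', 'oqg']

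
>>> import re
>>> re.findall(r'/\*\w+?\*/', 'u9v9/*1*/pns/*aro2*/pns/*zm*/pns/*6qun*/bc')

Matches: at [4:9] → '/*1*/'; at [12:20] → '/*aro2*/'; at [23:29] → '/*zm*/'; at [32:40] → '/*6qun*/'.
With no groups in the pattern, `findall` gives back each whole match — 4 here.

['/*1*/', '/*aro2*/', '/*zm*/', '/*6qun*/']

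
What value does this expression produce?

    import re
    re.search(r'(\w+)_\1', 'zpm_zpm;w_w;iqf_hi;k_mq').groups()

The match spans [0:7] → 'zpm_zpm'.
Captured: group 1 = 'zpm'.

('zpm',)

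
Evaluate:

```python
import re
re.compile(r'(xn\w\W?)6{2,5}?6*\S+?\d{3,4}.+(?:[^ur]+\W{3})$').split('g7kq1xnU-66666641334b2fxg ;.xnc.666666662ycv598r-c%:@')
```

['g7kq1', 'xnU-', '']

Pattern: the literal 'xn', then a word character, then optionally a non-word character (captured); then 2 to 5 of the literal '6' (lazy), then zero or more of the literal '6', then one or more of a non-whitespace character (lazy); then 3 to 4 of a digit, then one or more of any character; then one or more of any character except [ur], then exactly 3 of a non-word character (non-capturing group); then anchored at the end.
`re.split` interleaves the captured-group text with the surrounding fragments.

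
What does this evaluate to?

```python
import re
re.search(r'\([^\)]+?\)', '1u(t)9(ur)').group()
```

`re.search` tries every starting position until one works.
The match spans [2:5] → '(t)'.

'(t)'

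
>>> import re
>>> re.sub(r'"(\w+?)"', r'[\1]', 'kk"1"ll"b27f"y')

Matches: at [2:5] → '"1"'; at [7:13] → '"b27f"'.
`\1` in the replacement pulls in group 1's text for each match.

'kk[1]ll[b27f]y'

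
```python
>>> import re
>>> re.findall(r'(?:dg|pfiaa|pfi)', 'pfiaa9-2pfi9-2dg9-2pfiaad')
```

['pfiaa', 'pfi', 'dg', 'pfiaa']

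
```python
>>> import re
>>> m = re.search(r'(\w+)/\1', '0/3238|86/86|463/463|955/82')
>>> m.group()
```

'86/86'

A backreference is literal: `\1` must see the identical characters the first group matched.
Unlike `match`, `search` isn't anchored — it looks for the pattern anywhere in the string.
The match spans [7:12] → '86/86'.
Captured: group 1 = '86'.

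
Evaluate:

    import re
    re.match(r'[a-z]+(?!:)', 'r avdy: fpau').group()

'r'

`(?!…)`/`(?<!…)` only lets a position through if the neighbouring text does NOT match; no characters are consumed.
`re.match` won't scan ahead — the pattern has to work from the very first character.
The match spans [0:1] → 'r'.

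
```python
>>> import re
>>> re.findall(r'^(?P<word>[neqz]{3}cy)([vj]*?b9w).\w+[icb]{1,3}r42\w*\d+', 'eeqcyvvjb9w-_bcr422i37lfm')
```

[('eeqcy', 'vvjb9w')]

The pattern matches anchored at the start of the string; then exactly 3 of one of [neqz], then the literal 'cy' (captured as 'word'); then zero or more of one of [vj] (lazy), then the literal 'b9w' (captured); then any character, then one or more of a word character, then 1 to 3 of one of [icb]; then the literal 'r42', then zero or more of a word character, then one or more of a digit.
Walking the string: at [0:22] match 'eeqcyvvjb9w-_bcr422i37', groups = ('eeqcy', 'vvjb9w').
2 groups means the one result is a tuple of 2 captured strings — 1 here.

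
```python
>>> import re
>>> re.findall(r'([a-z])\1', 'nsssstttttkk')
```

['s', 's', 't', 't', 'k']

`\1` is not a pattern — it's the concrete string captured by group 1, re-applied verbatim.
Scanning left to right: at [1:3] match 'ss', group 1 = 's'; at [3:5] match 'ss', group 1 = 's'; at [5:7] match 'tt', group 1 = 't'; at [7:9] match 'tt', group 1 = 't'; at [10:12] match 'kk', group 1 = 'k'.
With a single group, `findall` returns only what that group captured — 5 items.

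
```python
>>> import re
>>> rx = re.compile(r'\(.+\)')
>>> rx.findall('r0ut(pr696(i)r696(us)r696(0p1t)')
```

Scanning left to right: at [4:31] → '(pr696(i)r696(us)r696(0p1t)'.
Since nothing is captured, `findall` lists the 1 matched substring directly.

['(pr696(i)r696(us)r696(0p1t)']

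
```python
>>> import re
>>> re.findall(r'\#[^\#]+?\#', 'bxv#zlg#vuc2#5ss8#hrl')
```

Since nothing is captured, `findall` lists the 2 matched substrings directly.

['#zlg#', '#5ss8#']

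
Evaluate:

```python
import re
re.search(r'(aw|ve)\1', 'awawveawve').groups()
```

After group 1 captures some text, `\1` only succeeds where that same text appears again.
`re.search` scans for the first position where the pattern succeeds.
The match spans [0:4] → 'awaw'.
Captured: group 1 = 'aw'.

('aw',)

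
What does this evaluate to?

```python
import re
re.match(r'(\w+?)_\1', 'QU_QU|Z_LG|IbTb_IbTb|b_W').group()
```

'QU_QU'

`re.match` won't scan ahead — the pattern has to work from the very first character.
The match spans [0:5] → 'QU_QU'.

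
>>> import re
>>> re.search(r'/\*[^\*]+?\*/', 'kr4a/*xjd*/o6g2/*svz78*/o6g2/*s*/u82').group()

The match spans [4:11] → '/*xjd*/'.

'/*xjd*/'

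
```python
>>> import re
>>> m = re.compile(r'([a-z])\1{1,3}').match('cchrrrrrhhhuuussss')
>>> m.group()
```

A backreference is literal: `\1` must see the identical characters the first group matched.
`match` is anchored at position 0; if the pattern doesn't fit there, it returns None.
The match spans [0:2] → 'cc'.
Captured: group 1 = 'c'.

'cc'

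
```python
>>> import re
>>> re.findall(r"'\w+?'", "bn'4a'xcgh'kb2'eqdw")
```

["'4a'", "'kb2'"]

`findall` yields the raw match text (2 of them) because the pattern has no groups.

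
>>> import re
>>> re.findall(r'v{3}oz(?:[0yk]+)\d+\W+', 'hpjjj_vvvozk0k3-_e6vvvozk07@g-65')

`findall` yields the raw match text (2 of them) because the pattern has no groups.

['vvvozk0k3-', 'vvvozk07@']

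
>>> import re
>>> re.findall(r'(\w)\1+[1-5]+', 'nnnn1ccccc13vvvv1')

['n', 'c', 'v']

A backreference is literal: `\1` must see the identical characters the first group matched.
With a single group, `findall` returns only what that group captured — 3 items.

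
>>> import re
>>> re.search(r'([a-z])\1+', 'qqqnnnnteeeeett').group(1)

The backreference `\1` re-matches whatever the first group consumed, character for character.
`re.search` tries every starting position until one works.
The match spans [0:3] → 'qqq'.
Captured: group 1 = 'q'.

'q'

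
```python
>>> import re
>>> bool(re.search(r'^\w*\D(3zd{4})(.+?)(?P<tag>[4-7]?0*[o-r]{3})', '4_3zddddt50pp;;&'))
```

False

This matches anchored at the start of the string; then zero or more of a word character, then a non-digit; then the literal '3z', then exactly 4 of a literal 'd' (captured); then one or more of any character (lazy) (captured); then optionally a character in [4-7], then zero or more of the literal '0', then exactly 3 of a character in [o-r] (captured as 'tag').
Unlike `match`, `search` isn't anchored — it looks for the pattern anywhere in the string.
Here the pattern never matches, so the call returns None, and `bool(None)` is False.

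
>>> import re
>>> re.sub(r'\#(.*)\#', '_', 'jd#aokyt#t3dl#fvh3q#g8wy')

'jd_g8wy'

Every occurrence is swapped for '_'.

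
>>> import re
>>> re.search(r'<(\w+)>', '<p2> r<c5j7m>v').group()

'<p2>'

The match spans [0:4] → '<p2>'.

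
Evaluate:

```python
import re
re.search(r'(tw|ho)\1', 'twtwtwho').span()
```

(0, 4)

`\1` is not a pattern — it's the concrete string captured by group 1, re-applied verbatim.
`search` walks the string left to right and returns the first match it finds.
The match spans [0:4] → 'twtw'.
Captured: group 1 = 'tw'.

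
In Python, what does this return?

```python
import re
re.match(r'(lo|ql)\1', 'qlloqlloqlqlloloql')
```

None

`re.match` only tries the pattern at the start of the string.
Here position 0 doesn't satisfy it, so the call returns None.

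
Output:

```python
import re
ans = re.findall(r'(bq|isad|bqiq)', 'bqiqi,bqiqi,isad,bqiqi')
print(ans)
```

Alternation tries branches left to right and keeps the first one that lets the overall match succeed at that position.
Walking the string: at [0:2] match 'bq', group 1 = 'bq'; at [6:8] match 'bq', group 1 = 'bq'; at [12:16] match 'isad', group 1 = 'isad'; at [17:19] match 'bq', group 1 = 'bq'.
One capturing group, so `findall` returns just the captured substring from each match — 4 in all.

['bq', 'bq', 'isad', 'bq']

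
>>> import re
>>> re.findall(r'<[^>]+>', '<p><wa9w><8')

['<p>', '<wa9w>']

Matches: at [0:3] → '<p>'; at [3:9] → '<wa9w>'.
`findall` yields the raw match text (2 of them) because the pattern has no groups.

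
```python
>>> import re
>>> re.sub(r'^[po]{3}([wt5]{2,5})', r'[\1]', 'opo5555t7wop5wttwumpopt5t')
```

'[5555t]7wop5wttwumpopt5t'

This matches anchored at the start of the string; then exactly 3 of one of [po]; then 2 to 5 of one of [wt5] (captured).
Matches: at [0:8] → 'opo5555t'.
Each match is replaced using the text its own group 1 captured.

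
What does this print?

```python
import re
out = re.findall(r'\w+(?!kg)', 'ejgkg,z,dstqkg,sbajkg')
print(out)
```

A negative assertion filters positions out without eating any characters.
Scanning left to right: at [0:5] → 'ejgkg'; at [6:7] → 'z'; at [8:14] → 'dstqkg'; at [15:21] → 'sbajkg'.
`findall` yields the raw match text (4 of them) because the pattern has no groups.

['ejgkg', 'z', 'dstqkg', 'sbajkg']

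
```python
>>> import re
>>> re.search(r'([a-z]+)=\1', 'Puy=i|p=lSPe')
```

`\1` is not a pattern — it's the concrete string captured by group 1, re-applied verbatim.
`re.search` tries every starting position until one works.
Here the pattern never matches, so the call returns None.

None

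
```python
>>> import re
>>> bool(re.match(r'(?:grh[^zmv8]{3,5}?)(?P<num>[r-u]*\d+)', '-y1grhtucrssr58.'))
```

False

Pattern: the literal 'grh', then 3 to 5 of any character except [zmv8] (lazy) (non-capturing group); then zero or more of a character in [r-u], then one or more of a digit (captured as 'num').
With `match`, the pattern is implicitly anchored at the beginning.
Here position 0 doesn't satisfy it, so the call returns None, and `bool(None)` is False.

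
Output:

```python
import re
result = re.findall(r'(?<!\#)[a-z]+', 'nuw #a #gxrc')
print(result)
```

['nuw', 'xrc']

A negative assertion filters positions out without eating any characters.
Walking the string: at [0:3] → 'nuw'; at [9:12] → 'xrc'.
`findall` yields the raw match text (2 of them) because the pattern has no groups.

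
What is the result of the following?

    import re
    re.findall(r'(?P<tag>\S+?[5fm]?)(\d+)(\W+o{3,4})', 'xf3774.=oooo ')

[('xf', '3774', '.=oooo')]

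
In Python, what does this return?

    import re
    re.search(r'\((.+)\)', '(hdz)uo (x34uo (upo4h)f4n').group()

`re.search` scans for the first position where the pattern succeeds.
The match spans [0:22] → '(hdz)uo (x34uo (upo4h)'.
Captured: group 1 = 'hdz)uo (x34uo (upo4h'.

'(hdz)uo (x34uo (upo4h)'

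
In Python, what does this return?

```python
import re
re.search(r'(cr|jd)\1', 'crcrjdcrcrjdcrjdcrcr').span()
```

A backreference is literal: `\1` must see the identical characters the first group matched.
`re.search` tries every starting position until one works.
The match spans [0:4] → 'crcr'.
Captured: group 1 = 'cr'.

(0, 4)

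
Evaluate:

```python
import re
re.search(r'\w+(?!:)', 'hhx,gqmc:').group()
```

'hhx'

The negative lookaround is zero-width — it rules out positions where the adjacent text would match, without consuming anything.
The match spans [0:3] → 'hhx'.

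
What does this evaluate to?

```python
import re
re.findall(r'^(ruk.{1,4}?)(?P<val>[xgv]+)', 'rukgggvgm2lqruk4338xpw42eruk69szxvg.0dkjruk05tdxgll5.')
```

[('rukg', 'ggvg')]

The `?` after the quantifier makes it lazy — it takes as little as possible before letting the rest of the pattern try.
With 2 capturing groups, `findall` returns a 2-tuple per match.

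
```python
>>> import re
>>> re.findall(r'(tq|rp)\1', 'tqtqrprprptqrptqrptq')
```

A backreference is literal: `\1` must see the identical characters the first group matched.
One capturing group, so `findall` returns just the captured substring from each match — 2 in all.

['tq', 'rp']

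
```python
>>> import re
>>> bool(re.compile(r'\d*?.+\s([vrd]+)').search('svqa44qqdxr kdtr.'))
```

False

This matches zero or more of a digit (lazy); then one or more of any character, then whitespace; then one or more of one of [vrd] (captured).
`re.search` tries every starting position until one works.
Here the pattern never matches, so the call returns None, and `bool(None)` is False.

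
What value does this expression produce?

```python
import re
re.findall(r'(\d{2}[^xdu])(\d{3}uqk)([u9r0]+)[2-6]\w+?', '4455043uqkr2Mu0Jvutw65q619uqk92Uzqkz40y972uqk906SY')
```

This matches exactly 2 of a digit, then any character except [xdu] (captured); then exactly 3 of a digit, then the literal 'uqk' (captured); then one or more of one of [u9r0] (captured); then a character in [2-6], then one or more of a word character (lazy).
Scanning left to right: at [1:13] match '455043uqkr2M', groups = ('455', '043uqk', 'r'); at [20:32] match '65q619uqk92U', groups = ('65q', '619uqk', '9'); at [36:49] match '40y972uqk906S', groups = ('40y', '972uqk', '90').
With 3 capturing groups, `findall` returns a 3-tuple per match.

[('455', '043uqk', 'r'), ('65q', '619uqk', '9'), ('40y', '972uqk', '90')]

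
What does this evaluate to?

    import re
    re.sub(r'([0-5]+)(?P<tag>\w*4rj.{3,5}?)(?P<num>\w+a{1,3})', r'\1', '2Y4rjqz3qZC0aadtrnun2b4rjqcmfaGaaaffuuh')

'2ffuuh'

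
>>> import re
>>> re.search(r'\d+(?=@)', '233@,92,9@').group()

'233'

Because the assertion is zero-width, the text it checks is not consumed and won't appear in the result.
`re.search` tries every starting position until one works.
The match spans [0:3] → '233'.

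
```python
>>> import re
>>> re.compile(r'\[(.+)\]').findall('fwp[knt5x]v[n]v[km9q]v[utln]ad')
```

['knt5x]v[n]v[km9q]v[utln']

Matches: at [3:28] match '[knt5x]v[n]v[km9q]v[utln]', group 1 = 'knt5x]v[n]v[km9q]v[utln'.
One capturing group, so `findall` returns just the captured substring from the one match — 1 in all.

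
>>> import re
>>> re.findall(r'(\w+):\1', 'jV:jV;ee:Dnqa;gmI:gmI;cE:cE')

['jV', 'gmI', 'cE']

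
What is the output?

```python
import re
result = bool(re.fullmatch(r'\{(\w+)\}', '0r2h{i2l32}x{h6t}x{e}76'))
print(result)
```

False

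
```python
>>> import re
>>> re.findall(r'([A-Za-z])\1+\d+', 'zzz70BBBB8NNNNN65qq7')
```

After group 1 captures some text, `\1` only succeeds where that same text appears again.
Matches: at [0:5] match 'zzz70', group 1 = 'z'; at [5:10] match 'BBBB8', group 1 = 'B'; at [10:17] match 'NNNNN65', group 1 = 'N'; at [17:20] match 'qq7', group 1 = 'q'.
`findall` collects group 1 from each match (4 total).

['z', 'B', 'N', 'q']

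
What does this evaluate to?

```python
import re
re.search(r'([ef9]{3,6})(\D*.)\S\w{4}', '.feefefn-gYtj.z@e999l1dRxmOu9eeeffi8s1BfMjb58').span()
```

The pattern matches 3 to 6 of one of [ef9] (captured); then zero or more of a non-digit, then any character (captured); then a non-whitespace character, then exactly 4 of a word character.
`search` walks the string left to right and returns the first match it finds.
The match spans [1:23] → 'feefefn-gYtj.z@e999l1d'.
Captured: group 1 = 'feefef', group 2 = 'n-gYtj.z@e9'.

(1, 23)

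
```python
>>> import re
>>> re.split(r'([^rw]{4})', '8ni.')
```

['', '8ni.', '']

This matches exactly 4 of any character except [rw] (captured).
With a capturing group present, the delimiter's captured portion is kept in the result list.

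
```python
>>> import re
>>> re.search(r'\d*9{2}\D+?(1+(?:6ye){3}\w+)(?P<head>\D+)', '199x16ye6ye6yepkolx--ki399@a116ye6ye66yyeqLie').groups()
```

('16ye6ye6yepkolx', '--ki')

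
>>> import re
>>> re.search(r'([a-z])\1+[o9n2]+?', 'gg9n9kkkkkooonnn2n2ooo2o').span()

(0, 3)

After group 1 captures some text, `\1` only succeeds where that same text appears again.
`search` walks the string left to right and returns the first match it finds.
The match spans [0:3] → 'gg9'.
Captured: group 1 = 'g'.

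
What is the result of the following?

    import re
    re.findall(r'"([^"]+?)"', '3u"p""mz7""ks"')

['p', 'mz7', 'ks']

Scanning left to right: at [2:5] match '"p"', group 1 = 'p'; at [5:10] match '"mz7"', group 1 = 'mz7'; at [10:14] match '"ks"', group 1 = 'ks'.
`findall` collects group 1 from each match (3 total).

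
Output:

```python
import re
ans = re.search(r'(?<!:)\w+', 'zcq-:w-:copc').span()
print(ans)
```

(0, 3)

The negative lookaround is zero-width — it rules out positions where the adjacent text would match, without consuming anything.
`re.search` scans for the first position where the pattern succeeds.
The match spans [0:3] → 'zcq'.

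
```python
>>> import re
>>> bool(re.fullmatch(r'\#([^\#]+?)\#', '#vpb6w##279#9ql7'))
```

False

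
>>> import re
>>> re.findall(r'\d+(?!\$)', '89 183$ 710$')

['89', '18', '71']

The negative lookaround is zero-width — it rules out positions where the adjacent text would match, without consuming anything.
Scanning left to right: at [0:2] → '89'; at [3:5] → '18'; at [8:10] → '71'.
With no groups in the pattern, `findall` gives back each whole match — 3 here.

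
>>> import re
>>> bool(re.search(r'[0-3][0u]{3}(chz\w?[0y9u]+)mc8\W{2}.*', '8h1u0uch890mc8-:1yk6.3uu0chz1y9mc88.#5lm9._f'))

The pattern matches a character in [0-3], then exactly 3 of one of [0u]; then the literal 'chz', then optionally a word character, then one or more of one of [0y9u] (captured); then the literal 'mc8', then exactly 2 of a non-word character; then zero or more of any character.
`re.search` scans for the first position where the pattern succeeds.
Here no position works, so the call returns None, and `bool(None)` is False.

False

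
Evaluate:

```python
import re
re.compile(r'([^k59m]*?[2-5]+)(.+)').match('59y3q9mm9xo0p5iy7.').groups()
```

('5', '9y3q9mm9xo0p5iy7.')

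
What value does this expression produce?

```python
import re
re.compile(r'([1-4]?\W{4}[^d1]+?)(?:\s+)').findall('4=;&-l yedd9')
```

['4=;&-l']

Because there's exactly one group, `findall` drops the full match and keeps group 1 from the one hit.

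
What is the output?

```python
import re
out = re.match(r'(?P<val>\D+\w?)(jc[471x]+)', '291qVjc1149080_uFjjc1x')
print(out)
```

None

`re.match` only tries the pattern at the start of the string.
Here position 0 doesn't satisfy it, so the call returns None.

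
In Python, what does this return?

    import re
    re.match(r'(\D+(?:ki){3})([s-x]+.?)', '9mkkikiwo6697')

The pattern matches one or more of a non-digit, then the literal 'ki' repeated 3 times (captured); then one or more of a character in [s-x], then optionally any character (captured).
`re.match` only tries the pattern at the start of the string.
Here the pattern fails at index 0, so the call returns None.

None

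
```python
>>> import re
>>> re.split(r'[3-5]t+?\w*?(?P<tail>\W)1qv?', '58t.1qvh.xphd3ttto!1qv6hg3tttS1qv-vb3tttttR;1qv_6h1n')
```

['58t.1qvh.xphd', '!', '6hg3tttS1qv-vb', ';', '_6h1n']

The pattern matches a character in [3-5], then one or more of a literal 't' (lazy), then zero or more of a word character (lazy); then a non-word character (captured as 'tail'); then the literal '1q', then optionally the literal 'v'.
The group in the pattern means `split` returns the separators' captures alongside the pieces.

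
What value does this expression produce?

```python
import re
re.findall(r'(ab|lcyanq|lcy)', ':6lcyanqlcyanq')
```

['lcyanq', 'lcyanq']

Alternation tries branches left to right and keeps the first one that lets the overall match succeed at that position.
One capturing group, so `findall` returns just the captured substring from each match — 2 in all.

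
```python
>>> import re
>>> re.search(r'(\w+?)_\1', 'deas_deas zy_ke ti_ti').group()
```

'deas_deas'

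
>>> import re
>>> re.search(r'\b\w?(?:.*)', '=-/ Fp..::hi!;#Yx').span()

Pattern: a word boundary (`\b`, zero-width); then optionally a word character; then zero or more of any character (non-capturing group).
`search` walks the string left to right and returns the first match it finds.
The match spans [4:17] → 'Fp..::hi!;#Yx'.

(4, 17)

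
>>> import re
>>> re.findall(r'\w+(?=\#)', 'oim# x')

Because the assertion is zero-width, the text it checks is not consumed and won't appear in the result.
Matches: at [0:3] → 'oim'.
No capturing groups, so `findall` returns the 1 full match string.

['oim']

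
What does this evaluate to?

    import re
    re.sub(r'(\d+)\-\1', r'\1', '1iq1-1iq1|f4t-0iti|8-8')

'1iq1iq1|f4t-0iti|8'

After group 1 captures some text, `\1` only succeeds where that same text appears again.
Matches: at [3:6] → '1-1'; at [19:22] → '8-8'.
The replacement refers to a captured group, so each match is rewritten using its own captured text.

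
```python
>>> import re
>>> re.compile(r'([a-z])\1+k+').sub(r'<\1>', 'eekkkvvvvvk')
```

'<e><v>'

A backreference is literal: `\1` must see the identical characters the first group matched.
Matches: at [0:5] → 'eekkk'; at [5:11] → 'vvvvvk'.
`\1` in the replacement pulls in group 1's text for each match.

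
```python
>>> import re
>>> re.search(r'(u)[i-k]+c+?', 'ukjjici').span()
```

Pattern: a literal 'u' (captured); then one or more of a character in [i-k]; then one or more of a literal 'c' (lazy).
Unlike `match`, `search` isn't anchored — it looks for the pattern anywhere in the string.
The match spans [0:6] → 'ukjjic'.
Captured: group 1 = 'u'.

(0, 6)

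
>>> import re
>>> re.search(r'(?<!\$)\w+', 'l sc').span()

(0, 1)

Because the assertion is negative and zero-width, positions next to the forbidden text are skipped.
The match spans [0:1] → 'l'.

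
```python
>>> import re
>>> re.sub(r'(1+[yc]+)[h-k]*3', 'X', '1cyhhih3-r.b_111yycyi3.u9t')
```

This matches one or more of a literal '1', then one or more of one of [yc] (captured); then zero or more of a character in [h-k], then a literal '3'.
Matches: at [0:8] → '1cyhhih3'; at [13:22] → '111yycyi3'.
Each match is replaced by 'X'.

'X-r.b_X.u9t'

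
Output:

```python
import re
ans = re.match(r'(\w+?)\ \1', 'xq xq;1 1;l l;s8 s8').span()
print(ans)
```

(0, 5)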